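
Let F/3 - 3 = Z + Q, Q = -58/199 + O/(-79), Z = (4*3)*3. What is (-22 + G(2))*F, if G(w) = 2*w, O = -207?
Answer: -35085420/15721 ≈ -2231.8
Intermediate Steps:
Z = 36 (Z = 12*3 = 36)
Q = 36611/15721 (Q = -58/199 - 207/(-79) = -58*1/199 - 207*(-1/79) = -58/199 + 207/79 = 36611/15721 ≈ 2.3288)
F = 1949190/15721 (F = 9 + 3*(36 + 36611/15721) = 9 + 3*(602567/15721) = 9 + 1807701/15721 = 1949190/15721 ≈ 123.99)
(-22 + G(2))*F = (-22 + 2*2)*(1949190/15721) = (-22 + 4)*(1949190/15721) = -18*1949190/15721 = -35085420/15721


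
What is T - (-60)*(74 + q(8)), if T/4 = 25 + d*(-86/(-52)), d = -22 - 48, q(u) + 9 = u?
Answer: 52220/13 ≈ 4016.9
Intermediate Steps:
q(u) = -9 + u
d = -70
T = -4720/13 (T = 4*(25 - (-6020)/(-52)) = 4*(25 - (-6020)*(-1)/52) = 4*(25 - 70*43/26) = 4*(25 - 1505/13) = 4*(-1180/13) = -4720/13 ≈ -363.08)
T - (-60)*(74 + q(8)) = -4720/13 - (-60)*(74 + (-9 + 8)) = -4720/13 - (-60)*(74 - 1) = -4720/13 - (-60)*73 = -4720/13 - 1*(-4380) = -4720/13 + 4380 = 52220/13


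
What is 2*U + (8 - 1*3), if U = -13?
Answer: -21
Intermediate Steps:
2*U + (8 - 1*3) = 2*(-13) + (8 - 1*3) = -26 + (8 - 3) = -26 + 5 = -21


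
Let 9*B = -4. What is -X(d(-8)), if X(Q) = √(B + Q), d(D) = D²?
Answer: -2*√143/3 ≈ -7.9722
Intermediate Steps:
B = -4/9 (B = (⅑)*(-4) = -4/9 ≈ -0.44444)
X(Q) = √(-4/9 + Q)
-X(d(-8)) = -√(-4 + 9*(-8)²)/3 = -√(-4 + 9*64)/3 = -√(-4 + 576)/3 = -√572/3 = -2*√143/3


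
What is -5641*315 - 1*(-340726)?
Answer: -1436189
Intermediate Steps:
-5641*315 - 1*(-340726) = -1776915 + 340726 = -1436189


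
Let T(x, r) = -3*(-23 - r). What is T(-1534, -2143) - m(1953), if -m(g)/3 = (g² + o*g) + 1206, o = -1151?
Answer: 4696176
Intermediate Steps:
T(x, r) = 69 + 3*r
m(g) = -3618 - 3*g² + 3453*g (m(g) = -3*((g² - 1151*g) + 1206) = -3*(1206 + g² - 1151*g) = -3618 - 3*g² + 3453*g)
T(-1534, -2143) - m(1953) = (69 + 3*(-2143)) - (-3618 - 3*1953² + 3453*1953) = (69 - 6429) - (-3618 - 3*3814209 + 6743709) = -6360 - (-3618 - 11442627 + 6743709) = -6360 - 1*(-4702536) = -6360 + 4702536 = 4696176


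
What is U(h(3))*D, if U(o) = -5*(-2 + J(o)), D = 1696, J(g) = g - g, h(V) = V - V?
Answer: 16960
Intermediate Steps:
h(V) = 0
J(g) = 0
U(o) = 10 (U(o) = -5*(-2 + 0) = -5*(-2) = 10)
U(h(3))*D = 10*1696 = 16960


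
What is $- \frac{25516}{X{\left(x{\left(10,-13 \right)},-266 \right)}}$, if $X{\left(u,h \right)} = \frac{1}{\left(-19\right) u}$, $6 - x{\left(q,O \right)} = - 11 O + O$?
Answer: $-60115696$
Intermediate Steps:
$x{\left(q,O \right)} = 6 + 10 O$ ($x{\left(q,O \right)} = 6 - \left(- 11 O + O\right) = 6 - - 10 O = 6 + 10 O$)
$X{\left(u,h \right)} = - \frac{1}{19 u}$
$- \frac{25516}{X{\left(x{\left(10,-13 \right)},-266 \right)}} = - \frac{25516}{\left(- \frac{1}{19}\right) \frac{1}{6 + 10 \left(-13\right)}} = - \frac{25516}{\left(- \frac{1}{19}\right) \frac{1}{6 - 130}} = - \frac{25516}{\left(- \frac{1}{19}\right) \frac{1}{-124}} = - \frac{25516}{\left(- \frac{1}{19}\right) \left(- \frac{1}{124}\right)} = - 25516 \frac{1}{\frac{1}{2356}} = \left(-25516\right) 2356 = -60115696$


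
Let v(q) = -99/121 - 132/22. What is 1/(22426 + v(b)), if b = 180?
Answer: 11/246611 ≈ 4.4605e-5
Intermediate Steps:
v(q) = -75/11 (v(q) = -99*1/121 - 132*1/22 = -9/11 - 6 = -75/11)
1/(22426 + v(b)) = 1/(22426 - 75/11) = 1/(246611/11) = 11/246611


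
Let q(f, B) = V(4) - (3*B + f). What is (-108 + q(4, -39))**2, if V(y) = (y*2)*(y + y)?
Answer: 4761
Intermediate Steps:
V(y) = 4*y**2 (V(y) = (2*y)*(2*y) = 4*y**2)
q(f, B) = 64 - f - 3*B (q(f, B) = 4*4**2 - (3*B + f) = 4*16 - (f + 3*B) = 64 + (-f - 3*B) = 64 - f - 3*B)
(-108 + q(4, -39))**2 = (-108 + (64 - 1*4 - 3*(-39)))**2 = (-108 + (64 - 4 + 117))**2 = (-108 + 177)**2 = 69**2 = 4761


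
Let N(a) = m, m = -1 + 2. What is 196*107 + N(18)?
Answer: 20973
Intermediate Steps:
m = 1
N(a) = 1
196*107 + N(18) = 196*107 + 1 = 20972 + 1 = 20973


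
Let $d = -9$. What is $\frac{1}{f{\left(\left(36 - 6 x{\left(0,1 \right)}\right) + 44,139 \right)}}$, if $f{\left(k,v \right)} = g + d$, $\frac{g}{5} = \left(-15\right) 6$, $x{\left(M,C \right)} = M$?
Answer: $- \frac{1}{459} \approx -0.0021787$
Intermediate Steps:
$g = -450$ ($g = 5 \left(\left(-15\right) 6\right) = 5 \left(-90\right) = -450$)
$f{\left(k,v \right)} = -459$ ($f{\left(k,v \right)} = -450 - 9 = -459$)
$\frac{1}{f{\left(\left(36 - 6 x{\left(0,1 \right)}\right) + 44,139 \right)}} = \frac{1}{-459} = - \frac{1}{459}$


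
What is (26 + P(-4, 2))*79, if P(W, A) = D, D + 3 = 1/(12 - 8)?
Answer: 7347/4 ≈ 1836.8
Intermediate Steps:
D = -11/4 (D = -3 + 1/(12 - 8) = -3 + 1/4 = -3 + ¼ = -11/4 ≈ -2.7500)
P(W, A) = -11/4
(26 + P(-4, 2))*79 = (26 - 11/4)*79 = (93/4)*79 = 7347/4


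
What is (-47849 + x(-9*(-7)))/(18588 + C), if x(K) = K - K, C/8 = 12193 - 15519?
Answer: 47849/8020 ≈ 5.9662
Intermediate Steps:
C = -26608 (C = 8*(12193 - 15519) = 8*(-3326) = -26608)
x(K) = 0
(-47849 + x(-9*(-7)))/(18588 + C) = (-47849 + 0)/(18588 - 26608) = -47849/(-8020) = -47849*(-1/8020) = 47849/8020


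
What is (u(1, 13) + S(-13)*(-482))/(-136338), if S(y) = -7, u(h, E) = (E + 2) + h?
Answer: -565/22723 ≈ -0.024865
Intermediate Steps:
u(h, E) = 2 + E + h (u(h, E) = (2 + E) + h = 2 + E + h)
(u(1, 13) + S(-13)*(-482))/(-136338) = ((2 + 13 + 1) - 7*(-482))/(-136338) = (16 + 3374)*(-1/136338) = 3390*(-1/136338) = -565/22723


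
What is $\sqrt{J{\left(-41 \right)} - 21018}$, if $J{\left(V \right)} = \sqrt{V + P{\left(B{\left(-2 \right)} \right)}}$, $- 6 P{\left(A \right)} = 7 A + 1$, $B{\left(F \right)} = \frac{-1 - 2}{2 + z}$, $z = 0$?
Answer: $\frac{\sqrt{-756648 + 6 i \sqrt{1419}}}{6} \approx 0.021653 + 144.98 i$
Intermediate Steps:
$B{\left(F \right)} = - \frac{3}{2}$ ($B{\left(F \right)} = \frac{-1 - 2}{2 + 0} = - \frac{3}{2}$)
$P{\left(A \right)} = - \frac{1}{6} - \frac{7 A}{6}$ ($P{\left(A \right)} = - \frac{7 A + 1}{6} = - \frac{1 + 7 A}{6} = - \frac{1}{6} - \frac{7 A}{6}$)
$J{\left(V \right)} = \sqrt{\frac{19}{12} + V}$ ($J{\left(V \right)} = \sqrt{V - - \frac{19}{12}} = \sqrt{V + \left(- \frac{1}{6} + \frac{7}{4}\right)} = \sqrt{V + \frac{19}{12}} = \sqrt{\frac{19}{12} + V}$)
$\sqrt{J{\left(-41 \right)} - 21018} = \sqrt{\frac{\sqrt{57 + 36 \left(-41\right)}}{6} - 21018} = \sqrt{\frac{\sqrt{57 - 1476}}{6} - 21018} = \sqrt{\frac{\sqrt{-1419}}{6} - 21018} = \sqrt{\frac{i \sqrt{1419}}{6} - 21018} = \sqrt{-21018 + \frac{i \sqrt{1419}}{6}}$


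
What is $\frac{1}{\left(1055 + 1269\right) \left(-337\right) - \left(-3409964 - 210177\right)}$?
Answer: $\frac{1}{2836953} \approx 3.5249 \cdot 10^{-7}$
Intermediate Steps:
$\frac{1}{\left(1055 + 1269\right) \left(-337\right) - \left(-3409964 - 210177\right)} = \frac{1}{2324 \left(-337\right) - -3620141} = \frac{1}{-783188 + 3620141} = \frac{1}{2836953}$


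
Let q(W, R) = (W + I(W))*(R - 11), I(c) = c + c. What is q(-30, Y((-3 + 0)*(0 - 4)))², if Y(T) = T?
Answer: 8100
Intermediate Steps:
I(c) = 2*c
q(W, R) = 3*W*(-11 + R) (q(W, R) = (W + 2*W)*(R - 11) = (3*W)*(-11 + R) = 3*W*(-11 + R))
q(-30, Y((-3 + 0)*(0 - 4)))² = (3*(-30)*(-11 + (-3 + 0)*(0 - 4)))² = (3*(-30)*(-11 - 3*(-4)))² = (3*(-30)*(-11 + 12))² = (3*(-30)*1)² = (-90)² = 8100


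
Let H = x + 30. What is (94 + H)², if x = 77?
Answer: 40401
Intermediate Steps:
H = 107 (H = 77 + 30 = 107)
(94 + H)² = (94 + 107)² = 201² = 40401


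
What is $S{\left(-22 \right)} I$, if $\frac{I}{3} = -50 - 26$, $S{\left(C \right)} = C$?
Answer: $5016$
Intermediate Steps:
$I = -228$ ($I = 3 \left(-50 - 26\right) = 3 \left(-76\right) = -228$)
$S{\left(-22 \right)} I = \left(-22\right) \left(-228\right) = 5016$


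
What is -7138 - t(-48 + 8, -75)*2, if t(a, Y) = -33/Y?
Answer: -178472/25 ≈ -7138.9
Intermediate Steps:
-7138 - t(-48 + 8, -75)*2 = -7138 - (-33/(-75))*2 = -7138 - (-33*(-1/75))*2 = -7138 - 11*2/25 = -7138 - 1*22/25 = -7138 - 22/25 = -178472/25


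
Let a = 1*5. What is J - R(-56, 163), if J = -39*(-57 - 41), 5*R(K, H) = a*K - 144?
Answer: 19534/5 ≈ 3906.8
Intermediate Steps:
a = 5
R(K, H) = -144/5 + K (R(K, H) = (5*K - 144)/5 = (-144 + 5*K)/5 = -144/5 + K)
J = 3822 (J = -39*(-98) = 3822)
J - R(-56, 163) = 3822 - (-144/5 - 56) = 3822 - 1*(-424/5) = 3822 + 424/5 = 19534/5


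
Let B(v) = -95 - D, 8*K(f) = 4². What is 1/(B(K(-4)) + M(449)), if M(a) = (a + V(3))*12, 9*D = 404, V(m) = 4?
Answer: 9/47665 ≈ 0.00018882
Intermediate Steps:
D = 404/9 (D = (⅑)*404 = 404/9 ≈ 44.889)
K(f) = 2 (K(f) = (⅛)*4² = (⅛)*16 = 2)
B(v) = -1259/9 (B(v) = -95 - 1*404/9 = -95 - 404/9 = -1259/9)
M(a) = 48 + 12*a (M(a) = (a + 4)*12 = (4 + a)*12 = 48 + 12*a)
1/(B(K(-4)) + M(449)) = 1/(-1259/9 + (48 + 12*449)) = 1/(-1259/9 + (48 + 5388)) = 1/(-1259/9 + 5436) = 1/(47665/9) = 9/47665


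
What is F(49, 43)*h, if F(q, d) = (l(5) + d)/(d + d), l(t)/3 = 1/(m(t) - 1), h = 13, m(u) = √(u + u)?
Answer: 845/129 + 13*√10/258 ≈ 6.7097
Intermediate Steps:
m(u) = √2*√u (m(u) = √(2*u) = √2*√u)
l(t) = 3/(-1 + √2*√t) (l(t) = 3/(√2*√t - 1) = 3/(-1 + √2*√t))
F(q, d) = (d + 3/(-1 + √10))/(2*d) (F(q, d) = (3/(-1 + √2*√5) + d)/(d + d) = (3/(-1 + √10) + d)/((2*d)) = (d + 3/(-1 + √10))*(1/(2*d)) = (d + 3/(-1 + √10))/(2*d))
F(49, 43)*h = ((½)*(-3 + 43*(1 - √10))/(43*(1 - √10)))*13 = ((½)*(1/43)*(-3 + (43 - 43*√10))/(1 - √10))*13 = ((½)*(1/43)*(40 - 43*√10)/(1 - √10))*13 = ((40 - 43*√10)/(86*(1 - √10)))*13 = 13*(40 - 43*√10)/(86*(1 - √10))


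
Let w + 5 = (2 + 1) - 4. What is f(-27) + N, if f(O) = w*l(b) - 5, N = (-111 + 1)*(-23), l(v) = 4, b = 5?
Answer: 2501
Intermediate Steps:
w = -6 (w = -5 + ((2 + 1) - 4) = -5 + (3 - 4) = -5 - 1 = -6)
N = 2530 (N = -110*(-23) = 2530)
f(O) = -29 (f(O) = -6*4 - 5 = -24 - 5 = -29)
f(-27) + N = -29 + 2530 = 2501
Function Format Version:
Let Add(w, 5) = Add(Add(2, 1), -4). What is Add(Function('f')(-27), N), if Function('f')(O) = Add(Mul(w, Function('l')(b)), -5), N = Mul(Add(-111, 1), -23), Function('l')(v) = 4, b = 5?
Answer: 2501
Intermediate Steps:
w = -6 (w = Add(-5, Add(Add(2, 1), -4)) = Add(-5, Add(3, -4)) = Add(-5, -1) = -6)
N = 2530 (N = Mul(-110, -23) = 2530)
Function('f')(O) = -29 (Function('f')(O) = Add(Mul(-6, 4), -5) = Add(-24, -5) = -29)
Add(Function('f')(-27), N) = Add(-29, 2530) = 2501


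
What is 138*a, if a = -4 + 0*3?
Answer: -552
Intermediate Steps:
a = -4 (a = -4 + 0 = -4)
138*a = 138*(-4) = -552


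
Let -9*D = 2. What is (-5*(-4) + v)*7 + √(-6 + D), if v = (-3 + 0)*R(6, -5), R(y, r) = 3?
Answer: 77 + 2*I*√14/3 ≈ 77.0 + 2.4944*I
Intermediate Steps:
D = -2/9 (D = -⅑*2 = -2/9 ≈ -0.22222)
v = -9 (v = (-3 + 0)*3 = -3*3 = -9)
(-5*(-4) + v)*7 + √(-6 + D) = (-5*(-4) - 9)*7 + √(-6 - 2/9) = (20 - 9)*7 + √(-56/9) = 11*7 + 2*I*√14/3 = 77 + 2*I*√14/3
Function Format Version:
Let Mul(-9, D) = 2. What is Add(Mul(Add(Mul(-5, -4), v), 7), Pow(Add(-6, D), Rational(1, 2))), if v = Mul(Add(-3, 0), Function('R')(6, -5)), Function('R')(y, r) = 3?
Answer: Add(77, Mul(Rational(2, 3), I, Pow(14, Rational(1, 2)))) ≈ Add(77.000, Mul(2.4944, I))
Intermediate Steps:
D = Rational(-2, 9) (D = Mul(Rational(-1, 9), 2) = Rational(-2, 9) ≈ -0.22222)
v = -9 (v = Mul(Add(-3, 0), 3) = Mul(-3, 3) = -9)
Add(Mul(Add(Mul(-5, -4), v), 7), Pow(Add(-6, D), Rational(1, 2))) = Add(Mul(Add(Mul(-5, -4), -9), 7), Pow(Add(-6, Rational(-2, 9)), Rational(1, 2))) = Add(Mul(Add(20, -9), 7), Pow(Rational(-56, 9), Rational(1, 2))) = Add(Mul(11, 7), Mul(Rational(2, 3), I, Pow(14, Rational(1, 2)))) = Add(77, Mul(Rational(2, 3), I, Pow(14, Rational(1, 2))))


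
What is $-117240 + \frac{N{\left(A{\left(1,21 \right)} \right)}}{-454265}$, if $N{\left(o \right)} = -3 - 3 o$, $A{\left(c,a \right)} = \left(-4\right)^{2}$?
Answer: $- \frac{53258028549}{454265} \approx -1.1724 \cdot 10^{5}$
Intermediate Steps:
$A{\left(c,a \right)} = 16$
$-117240 + \frac{N{\left(A{\left(1,21 \right)} \right)}}{-454265} = -117240 + \frac{-3 - 48}{-454265} = -117240 + \left(-3 - 48\right) \left(- \frac{1}{454265}\right) = -117240 - - \frac{51}{454265} = -117240 + \frac{51}{454265} = - \frac{53258028549}{454265}$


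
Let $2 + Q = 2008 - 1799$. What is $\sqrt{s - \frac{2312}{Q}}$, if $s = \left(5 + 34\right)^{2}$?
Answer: $\frac{\sqrt{7188305}}{69} \approx 38.857$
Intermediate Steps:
$s = 1521$ ($s = 39^{2} = 1521$)
$Q = 207$ ($Q = -2 + \left(2008 - 1799\right) = -2 + 209 = 207$)
$\sqrt{s - \frac{2312}{Q}} = \sqrt{1521 - \frac{2312}{207}} = \sqrt{\frac{312535}{207}} = \frac{\sqrt{7188305}}{69}$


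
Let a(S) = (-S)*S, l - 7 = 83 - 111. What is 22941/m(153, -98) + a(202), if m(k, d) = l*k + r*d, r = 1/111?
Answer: -14559006215/356741 ≈ -40811.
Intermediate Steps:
l = -21 (l = 7 + (83 - 111) = 7 - 28 = -21)
r = 1/111 ≈ 0.0090090
a(S) = -S**2
m(k, d) = -21*k + d/111
22941/m(153, -98) + a(202) = 22941/(-21*153 + (1/111)*(-98)) - 1*202**2 = 22941/(-3213 - 98/111) - 1*40804 = 22941/(-356741/111) - 40804 = 22941*(-111/356741) - 40804 = -2546451/356741 - 40804 = -14559006215/356741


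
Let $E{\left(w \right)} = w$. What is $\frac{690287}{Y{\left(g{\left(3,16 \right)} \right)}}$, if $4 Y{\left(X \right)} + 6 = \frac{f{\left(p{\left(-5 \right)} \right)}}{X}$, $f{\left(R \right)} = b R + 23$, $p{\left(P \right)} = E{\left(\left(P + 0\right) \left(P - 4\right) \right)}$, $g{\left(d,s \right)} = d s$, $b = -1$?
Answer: $- \frac{66267552}{155} \approx -4.2753 \cdot 10^{5}$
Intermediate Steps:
$p{\left(P \right)} = P \left(-4 + P\right)$ ($p{\left(P \right)} = \left(P + 0\right) \left(P - 4\right) = P \left(-4 + P\right)$)
$f{\left(R \right)} = 23 - R$ ($f{\left(R \right)} = - R + 23 = 23 - R$)
$Y{\left(X \right)} = - \frac{3}{2} - \frac{11}{2 X}$ ($Y{\left(X \right)} = - \frac{3}{2} + \frac{\left(23 - - 5 \left(-4 - 5\right)\right) \frac{1}{X}}{4} = - \frac{3}{2} + \frac{\left(23 - \left(-5\right) \left(-9\right)\right) \frac{1}{X}}{4} = - \frac{3}{2} + \frac{\left(23 - 45\right) \frac{1}{X}}{4} = - \frac{3}{2} + \frac{\left(-22\right) \frac{1}{X}}{4} = - \frac{3}{2} - \frac{11}{2 X}$)
$\frac{690287}{Y{\left(g{\left(3,16 \right)} \right)}} = \frac{690287}{\frac{1}{2} \frac{1}{3 \cdot 16} \left(-11 - 3 \cdot 3 \cdot 16\right)} = \frac{690287}{\frac{1}{2} \cdot \frac{1}{48} \left(-11 - 144\right)} = \frac{690287}{\frac{1}{2} \cdot \frac{1}{48} \left(-155\right)} = \frac{690287}{- \frac{155}{96}} = 690287 \left(- \frac{96}{155}\right) = - \frac{66267552}{155}$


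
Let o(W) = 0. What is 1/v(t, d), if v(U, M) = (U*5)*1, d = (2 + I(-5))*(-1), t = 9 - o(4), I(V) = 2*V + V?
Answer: 1/45 ≈ 0.022222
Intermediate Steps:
I(V) = 3*V
t = 9 (t = 9 - 1*0 = 9 + 0 = 9)
d = 13 (d = (2 + 3*(-5))*(-1) = (2 - 15)*(-1) = -13*(-1) = 13)
v(U, M) = 5*U (v(U, M) = (5*U)*1 = 5*U)
1/v(t, d) = 1/(5*9) = 1/45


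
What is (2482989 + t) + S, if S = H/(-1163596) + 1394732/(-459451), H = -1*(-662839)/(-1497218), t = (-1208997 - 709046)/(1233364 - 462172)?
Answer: 23948748972139610861638600844/9645150357099195862959 ≈ 2.4830e+6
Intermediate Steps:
t = -1918043/771192 ≈ -2.4871
H = -662839/1497218 (H = 662839*(-1/1497218) = -662839/1497218 ≈ -0.44271)
S = -2429841639334769907/800435718801995528 (S = -662839/1497218/(-1163596) + 1394732/(-459451) = -662839/1497218*(-1/1163596) + 1394732*(-1/459451) = 662839/1742156875928 - 1394732/459451 = -2429841639334769907/800435718801995528 ≈ -3.0356)
(2482989 + t) + S = (2482989 - 1918043/771192) - 2429841639334769907/800435718801995528 = 1914859334845/771192 - 2429841639334769907/800435718801995528 = 23948748972139610861638600844/9645150357099195862959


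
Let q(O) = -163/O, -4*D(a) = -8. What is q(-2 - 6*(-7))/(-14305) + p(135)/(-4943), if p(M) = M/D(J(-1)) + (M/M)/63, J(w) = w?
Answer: -2383093033/178188229800 ≈ -0.013374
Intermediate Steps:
D(a) = 2 (D(a) = -1/4*(-8) = 2)
p(M) = 1/63 + M/2 (p(M) = M/2 + (M/M)/63 = M*(1/2) + 1*(1/63) = M/2 + 1/63 = 1/63 + M/2)
q(-2 - 6*(-7))/(-14305) + p(135)/(-4943) = -163/(-2 - 6*(-7))/(-14305) + (1/63 + (1/2)*135)/(-4943) = -163/(-2 + 42)*(-1/14305) + (1/63 + 135/2)*(-1/4943) = -163/40*(-1/14305) + (8507/126)*(-1/4943) = -163*1/40*(-1/14305) - 8507/622818 = -163/40*(-1/14305) - 8507/622818 = 163/572200 - 8507/622818 = -2383093033/178188229800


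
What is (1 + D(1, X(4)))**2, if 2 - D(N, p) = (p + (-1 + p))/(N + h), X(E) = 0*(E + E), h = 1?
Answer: 49/4 ≈ 12.250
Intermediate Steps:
X(E) = 0 (X(E) = 0*(2*E) = 0)
D(N, p) = 2 - (-1 + 2*p)/(1 + N) (D(N, p) = 2 - (p + (-1 + p))/(N + 1) = 2 - (-1 + 2*p)/(1 + N))
(1 + D(1, X(4)))**2 = (1 + (3 - 2*0 + 2*1)/(1 + 1))**2 = (1 + (3 + 0 + 2)/2)**2 = (1 + (1/2)*5)**2 = (1 + 5/2)**2 = (7/2)**2 = 49/4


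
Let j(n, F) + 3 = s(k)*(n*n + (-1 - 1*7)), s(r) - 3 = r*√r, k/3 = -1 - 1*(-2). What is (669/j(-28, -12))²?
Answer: 119705311537/1454202045409 - 59814041200*√3/1454202045409 ≈ 0.011074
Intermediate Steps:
k = 3 (k = 3*(-1 - 1*(-2)) = 3*(-1 + 2) = 3*1 = 3)
s(r) = 3 + r^(3/2) (s(r) = 3 + r*√r = 3 + r^(3/2))
j(n, F) = -3 + (-8 + n²)*(3 + 3*√3) (j(n, F) = -3 + (3 + 3^(3/2))*(n*n + (-1 - 1*7)) = -3 + (3 + 3*√3)*(n² + (-1 - 7)) = -3 + (3 + 3*√3)*(n² - 8) = -3 + (3 + 3*√3)*(-8 + n²) = -3 + (-8 + n²)*(3 + 3*√3))
(669/j(-28, -12))² = (669/(-27 - 24*√3 + 3*(-28)²*(1 + √3)))² = (669/(-27 - 24*√3 + 3*784*(1 + √3)))² = (669/(-27 - 24*√3 + (2352 + 2352*√3)))² = (669/(2325 + 2328*√3))² = 447561/(2325 + 2328*√3)²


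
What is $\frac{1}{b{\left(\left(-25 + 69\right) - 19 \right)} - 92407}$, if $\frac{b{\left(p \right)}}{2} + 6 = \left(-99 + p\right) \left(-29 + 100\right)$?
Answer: $- \frac{1}{102927} \approx -9.7156 \cdot 10^{-6}$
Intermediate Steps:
$b{\left(p \right)} = -14070 + 142 p$ ($b{\left(p \right)} = -12 + 2 \left(-99 + p\right) \left(-29 + 100\right) = -12 + 2 \left(-99 + p\right) 71 = -12 + 2 \left(-7029 + 71 p\right) = -12 + \left(-14058 + 142 p\right) = -14070 + 142 p$)
$\frac{1}{b{\left(\left(-25 + 69\right) - 19 \right)} - 92407} = \frac{1}{\left(-14070 + 142 \left(\left(-25 + 69\right) - 19\right)\right) - 92407} = \frac{1}{\left(-14070 + 142 \left(44 - 19\right)\right) - 92407} = \frac{1}{\left(-14070 + 142 \cdot 25\right) - 92407} = \frac{1}{\left(-14070 + 3550\right) - 92407} = \frac{1}{-10520 - 92407} = \frac{1}{-102927} = - \frac{1}{102927}$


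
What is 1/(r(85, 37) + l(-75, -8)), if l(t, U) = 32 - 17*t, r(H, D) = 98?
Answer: 1/1405 ≈ 0.00071174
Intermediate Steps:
1/(r(85, 37) + l(-75, -8)) = 1/(98 + (32 - 17*(-75))) = 1/(98 + (32 + 1275)) = 1/(98 + 1307) = 1/1405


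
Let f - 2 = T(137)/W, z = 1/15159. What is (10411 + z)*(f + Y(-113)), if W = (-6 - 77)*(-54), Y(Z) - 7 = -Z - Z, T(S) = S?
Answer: 1001500370075/409293 ≈ 2.4469e+6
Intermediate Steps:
Y(Z) = 7 - 2*Z (Y(Z) = 7 + (-Z - Z) = 7 - 2*Z)
z = 1/15159 ≈ 6.5967e-5
W = 4482 (W = -83*(-54) = 4482)
f = 9101/4482 (f = 2 + 137/4482 = 9101/4482 ≈ 2.0306)
(10411 + z)*(f + Y(-113)) = (10411 + 1/15159)*(9101/4482 + (7 - 2*(-113))) = 157820350*(9101/4482 + (7 + 226))/15159 = 157820350*(9101/4482 + 233)/15159 = (157820350/15159)*(1053407/4482) = 1001500370075/409293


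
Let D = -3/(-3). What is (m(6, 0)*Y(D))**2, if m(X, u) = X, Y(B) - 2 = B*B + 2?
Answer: 900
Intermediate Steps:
D = 1 (D = -3*(-1/3) = 1)
Y(B) = 4 + B**2 (Y(B) = 2 + (B*B + 2) = 2 + (B**2 + 2) = 2 + (2 + B**2) = 4 + B**2)
(m(6, 0)*Y(D))**2 = (6*(4 + 1**2))**2 = (6*(4 + 1))**2 = (6*5)**2 = 30**2 = 900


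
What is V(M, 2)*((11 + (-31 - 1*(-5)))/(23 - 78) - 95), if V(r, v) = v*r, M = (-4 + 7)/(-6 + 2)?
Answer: 1563/11 ≈ 142.09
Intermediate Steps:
M = -3/4 (M = 3/(-4) = 3*(-1/4) = -3/4 ≈ -0.75000)
V(r, v) = r*v
V(M, 2)*((11 + (-31 - 1*(-5)))/(23 - 78) - 95) = (-3/4*2)*((11 + (-31 - 1*(-5)))/(23 - 78) - 95) = -3*((11 + (-31 + 5))/(-55) - 95)/2 = -3*((11 - 26)*(-1/55) - 95)/2 = -3*(-15*(-1/55) - 95)/2 = -3*(3/11 - 95)/2 = -3/2*(-1042/11) = 1563/11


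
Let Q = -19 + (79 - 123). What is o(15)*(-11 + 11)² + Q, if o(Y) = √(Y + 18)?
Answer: -63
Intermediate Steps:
o(Y) = √(18 + Y)
Q = -63 (Q = -19 - 44 = -63)
o(15)*(-11 + 11)² + Q = √(18 + 15)*(-11 + 11)² - 63 = √33*0² - 63 = √33*0 - 63 = 0 - 63 = -63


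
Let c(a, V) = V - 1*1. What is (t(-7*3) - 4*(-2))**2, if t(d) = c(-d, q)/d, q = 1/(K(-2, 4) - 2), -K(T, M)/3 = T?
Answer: 50625/784 ≈ 64.573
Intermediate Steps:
K(T, M) = -3*T
q = 1/4 (q = 1/(-3*(-2) - 2) = 1/(6 - 2) = 1/4 ≈ 0.25000)
c(a, V) = -1 + V (c(a, V) = V - 1 = -1 + V)
t(d) = -3/(4*d) (t(d) = (-1 + 1/4)/d = -3/(4*d))
(t(-7*3) - 4*(-2))**2 = (-3/(4*((-7*3))) - 4*(-2))**2 = (-3/4/(-21) + 8)**2 = (-3/4*(-1/21) + 8)**2 = (1/28 + 8)**2 = (225/28)**2 = 50625/784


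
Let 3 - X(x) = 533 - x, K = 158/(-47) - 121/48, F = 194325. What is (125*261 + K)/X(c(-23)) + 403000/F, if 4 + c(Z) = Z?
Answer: -183916309159/3255829872 ≈ -56.488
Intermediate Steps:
c(Z) = -4 + Z
K = -13271/2256 (K = 158*(-1/47) - 121*1/48 = -158/47 - 121/48 = -13271/2256 ≈ -5.8825)
X(x) = -530 + x (X(x) = 3 - (533 - x) = 3 + (-533 + x) = -530 + x)
(125*261 + K)/X(c(-23)) + 403000/F = (125*261 - 13271/2256)/(-530 + (-4 - 23)) + 403000/194325 = (32625 - 13271/2256)/(-530 - 27) + 403000*(1/194325) = (73588729/2256)/(-557) + 16120/7773 = (73588729/2256)*(-1/557) + 16120/7773 = -73588729/1256592 + 16120/7773 = -183916309159/3255829872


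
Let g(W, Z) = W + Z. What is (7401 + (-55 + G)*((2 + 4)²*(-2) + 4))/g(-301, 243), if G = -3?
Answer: -11345/58 ≈ -195.60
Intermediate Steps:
(7401 + (-55 + G)*((2 + 4)²*(-2) + 4))/g(-301, 243) = (7401 + (-55 - 3)*((2 + 4)²*(-2) + 4))/(-301 + 243) = (7401 - 58*(6²*(-2) + 4))/(-58) = (7401 - 58*(36*(-2) + 4))*(-1/58) = (7401 - 58*(-72 + 4))*(-1/58) = (7401 - 58*(-68))*(-1/58) = (7401 + 3944)*(-1/58) = 11345*(-1/58) = -11345/58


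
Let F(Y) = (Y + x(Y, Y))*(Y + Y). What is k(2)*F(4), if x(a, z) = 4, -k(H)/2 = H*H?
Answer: -512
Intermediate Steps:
k(H) = -2*H² (k(H) = -2*H*H = -2*H²)
F(Y) = 2*Y*(4 + Y) (F(Y) = (Y + 4)*(Y + Y) = (4 + Y)*(2*Y) = 2*Y*(4 + Y))
k(2)*F(4) = (-2*2²)*(2*4*(4 + 4)) = (-2*4)*(2*4*8) = -8*64 = -512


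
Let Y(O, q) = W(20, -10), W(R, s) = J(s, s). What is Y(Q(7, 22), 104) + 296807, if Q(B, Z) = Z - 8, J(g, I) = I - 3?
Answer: 296794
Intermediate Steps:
J(g, I) = -3 + I
W(R, s) = -3 + s
Q(B, Z) = -8 + Z
Y(O, q) = -13 (Y(O, q) = -3 - 10 = -13)
Y(Q(7, 22), 104) + 296807 = -13 + 296807 = 296794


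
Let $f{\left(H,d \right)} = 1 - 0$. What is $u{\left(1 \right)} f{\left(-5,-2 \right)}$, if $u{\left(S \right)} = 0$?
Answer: $0$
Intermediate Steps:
$f{\left(H,d \right)} = 1$ ($f{\left(H,d \right)} = 1 + 0 = 1$)
$u{\left(1 \right)} f{\left(-5,-2 \right)} = 0 \cdot 1 = 0$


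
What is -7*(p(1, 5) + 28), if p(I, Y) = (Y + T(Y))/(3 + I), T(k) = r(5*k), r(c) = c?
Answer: -497/2 ≈ -248.50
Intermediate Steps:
T(k) = 5*k
p(I, Y) = 6*Y/(3 + I) (p(I, Y) = (Y + 5*Y)/(3 + I) = (6*Y)/(3 + I) = 6*Y/(3 + I))
-7*(p(1, 5) + 28) = -7*(6*5/(3 + 1) + 28) = -7*(6*5/4 + 28) = -7*(6*5*(1/4) + 28) = -7*(15/2 + 28) = -7*71/2 = -497/2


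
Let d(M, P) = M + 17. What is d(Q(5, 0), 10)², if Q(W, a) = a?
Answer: 289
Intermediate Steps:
d(M, P) = 17 + M
d(Q(5, 0), 10)² = (17 + 0)² = 17² = 289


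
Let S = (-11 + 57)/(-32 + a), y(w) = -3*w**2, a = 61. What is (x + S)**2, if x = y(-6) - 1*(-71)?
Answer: 1054729/841 ≈ 1254.1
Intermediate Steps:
S = 46/29 (S = (-11 + 57)/(-32 + 61) = 46/29 ≈ 1.5862)
x = -37 (x = -3*(-6)**2 - 1*(-71) = -3*36 + 71 = -108 + 71 = -37)
(x + S)**2 = (-37 + 46/29)**2 = (-1027/29)**2 = 1054729/841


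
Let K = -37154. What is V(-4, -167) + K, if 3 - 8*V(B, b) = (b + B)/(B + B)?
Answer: -2378003/64 ≈ -37156.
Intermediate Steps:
V(B, b) = 3/8 - (B + b)/(16*B) (V(B, b) = 3/8 - (b + B)/(8*(B + B)) = 3/8 - (B + b)/(8*(2*B)) = 3/8 - (B + b)*1/(2*B)/8 = 3/8 - (B + b)/(16*B))
V(-4, -167) + K = (1/16)*(-1*(-167) + 5*(-4))/(-4) - 37154 = (1/16)*(-¼)*(167 - 20) - 37154 = (1/16)*(-¼)*147 - 37154 = -147/64 - 37154 = -2378003/64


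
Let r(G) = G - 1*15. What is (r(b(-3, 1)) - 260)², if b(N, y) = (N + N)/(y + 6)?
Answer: 3728761/49 ≈ 76097.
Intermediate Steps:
b(N, y) = 2*N/(6 + y) (b(N, y) = (2*N)/(6 + y) = 2*N/(6 + y))
r(G) = -15 + G (r(G) = G - 15 = -15 + G)
(r(b(-3, 1)) - 260)² = ((-15 + 2*(-3)/(6 + 1)) - 260)² = ((-15 + 2*(-3)/7) - 260)² = ((-15 + 2*(-3)*(⅐)) - 260)² = ((-15 - 6/7) - 260)² = (-111/7 - 260)² = (-1931/7)² = 3728761/49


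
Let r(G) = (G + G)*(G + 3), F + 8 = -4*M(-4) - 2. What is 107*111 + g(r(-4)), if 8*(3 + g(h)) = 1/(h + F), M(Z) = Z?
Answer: 1329889/112 ≈ 11874.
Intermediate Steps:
F = 6 (F = -8 + (-4*(-4) - 2) = -8 + (16 - 2) = -8 + 14 = 6)
r(G) = 2*G*(3 + G) (r(G) = (2*G)*(3 + G) = 2*G*(3 + G))
g(h) = -3 + 1/(8*(6 + h)) (g(h) = -3 + 1/(8*(h + 6)) = -3 + 1/(8*(6 + h)))
107*111 + g(r(-4)) = 107*111 + (-143 - 48*(-4)*(3 - 4))/(8*(6 + 2*(-4)*(3 - 4))) = 11877 + (-143 - 48*(-4)*(-1))/(8*(6 + 2*(-4)*(-1))) = 11877 + (-143 - 24*8)/(8*(6 + 8)) = 11877 + (1/8)*(-143 - 192)/14 = 11877 + (1/8)*(1/14)*(-335) = 11877 - 335/112 = 1329889/112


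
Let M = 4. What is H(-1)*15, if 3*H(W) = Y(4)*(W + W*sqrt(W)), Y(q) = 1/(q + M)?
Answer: -5/8 - 5*I/8 ≈ -0.625 - 0.625*I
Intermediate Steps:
Y(q) = 1/(4 + q) (Y(q) = 1/(q + 4) = 1/(4 + q))
H(W) = W/24 + W**(3/2)/24 (H(W) = ((W + W*sqrt(W))/(4 + 4))/3 = ((W + W**(3/2))/8)/3 = (W/8 + W**(3/2)/8)/3 = W/24 + W**(3/2)/24)
H(-1)*15 = ((1/24)*(-1) + (-1)**(3/2)/24)*15 = (-1/24 + (-I)/24)*15 = (-1/24 - I/24)*15 = -5/8 - 5*I/8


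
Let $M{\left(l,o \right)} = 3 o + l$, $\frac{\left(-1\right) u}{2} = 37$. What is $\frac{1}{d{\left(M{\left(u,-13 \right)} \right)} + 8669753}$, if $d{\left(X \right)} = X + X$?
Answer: $\frac{1}{8669527} \approx 1.1535 \cdot 10^{-7}$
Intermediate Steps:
$u = -74$ ($u = \left(-2\right) 37 = -74$)
$M{\left(l,o \right)} = l + 3 o$
$d{\left(X \right)} = 2 X$
$\frac{1}{d{\left(M{\left(u,-13 \right)} \right)} + 8669753} = \frac{1}{2 \left(-74 + 3 \left(-13\right)\right) + 8669753} = \frac{1}{2 \left(-74 - 39\right) + 8669753} = \frac{1}{2 \left(-113\right) + 8669753} = \frac{1}{-226 + 8669753} = \frac{1}{8669527}$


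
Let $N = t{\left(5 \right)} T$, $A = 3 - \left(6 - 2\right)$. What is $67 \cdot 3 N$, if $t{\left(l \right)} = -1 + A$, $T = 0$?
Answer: $0$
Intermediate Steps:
$A = -1$ ($A = 3 - 4 = -1$)
$t{\left(l \right)} = -2$ ($t{\left(l \right)} = -1 - 1 = -2$)
$N = 0$ ($N = \left(-2\right) 0 = 0$)
$67 \cdot 3 N = 67 \cdot 3 \cdot 0 = 201 \cdot 0 = 0$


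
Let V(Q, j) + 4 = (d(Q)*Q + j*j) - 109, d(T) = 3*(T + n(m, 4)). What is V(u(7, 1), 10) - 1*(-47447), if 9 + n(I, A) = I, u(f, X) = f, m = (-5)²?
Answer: 47917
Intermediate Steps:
m = 25
n(I, A) = -9 + I
d(T) = 48 + 3*T (d(T) = 3*(T + (-9 + 25)) = 3*(T + 16) = 3*(16 + T) = 48 + 3*T)
V(Q, j) = -113 + j² + Q*(48 + 3*Q) (V(Q, j) = -4 + (((48 + 3*Q)*Q + j*j) - 109) = -4 + ((Q*(48 + 3*Q) + j²) - 109) = -4 + ((j² + Q*(48 + 3*Q)) - 109) = -4 + (-109 + j² + Q*(48 + 3*Q)) = -113 + j² + Q*(48 + 3*Q))
V(u(7, 1), 10) - 1*(-47447) = (-113 + 10² + 3*7*(16 + 7)) - 1*(-47447) = (-113 + 100 + 3*7*23) + 47447 = (-113 + 100 + 483) + 47447 = 470 + 47447 = 47917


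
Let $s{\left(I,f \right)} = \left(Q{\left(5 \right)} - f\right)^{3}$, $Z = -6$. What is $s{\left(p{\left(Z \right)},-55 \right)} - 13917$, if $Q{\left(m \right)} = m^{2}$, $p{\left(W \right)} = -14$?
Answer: $498083$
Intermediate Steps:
$s{\left(I,f \right)} = \left(25 - f\right)^{3}$ ($s{\left(I,f \right)} = \left(5^{2} - f\right)^{3} = \left(25 - f\right)^{3}$)
$s{\left(p{\left(Z \right)},-55 \right)} - 13917 = - \left(-25 - 55\right)^{3} - 13917 = - \left(-80\right)^{3} - 13917 = \left(-1\right) \left(-512000\right) - 13917 = 512000 - 13917 = 498083$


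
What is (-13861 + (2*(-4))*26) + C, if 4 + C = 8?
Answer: -14065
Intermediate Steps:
C = 4 (C = -4 + 8 = 4)
(-13861 + (2*(-4))*26) + C = (-13861 + (2*(-4))*26) + 4 = (-13861 - 8*26) + 4 = (-13861 - 208) + 4 = -14069 + 4 = -14065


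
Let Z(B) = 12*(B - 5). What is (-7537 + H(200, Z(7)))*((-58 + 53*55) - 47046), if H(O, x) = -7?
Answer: 333361816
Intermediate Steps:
Z(B) = -60 + 12*B (Z(B) = 12*(-5 + B) = -60 + 12*B)
(-7537 + H(200, Z(7)))*((-58 + 53*55) - 47046) = (-7537 - 7)*((-58 + 53*55) - 47046) = -7544*((-58 + 2915) - 47046) = -7544*(2857 - 47046) = -7544*(-44189) = 333361816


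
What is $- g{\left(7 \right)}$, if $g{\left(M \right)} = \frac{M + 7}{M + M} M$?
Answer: $-7$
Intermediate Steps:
$g{\left(M \right)} = \frac{7}{2} + \frac{M}{2}$ ($g{\left(M \right)} = \frac{7 + M}{2 M} M = \frac{7}{2} + \frac{M}{2}$)
$- g{\left(7 \right)} = - (\frac{7}{2} + \frac{1}{2} \cdot 7) = - (\frac{7}{2} + \frac{7}{2}) = \left(-1\right) 7 = -7$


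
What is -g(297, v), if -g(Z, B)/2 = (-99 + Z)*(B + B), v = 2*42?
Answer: 66528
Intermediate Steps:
v = 84
g(Z, B) = -4*B*(-99 + Z) (g(Z, B) = -2*(-99 + Z)*(B + B) = -2*(-99 + Z)*2*B = -4*B*(-99 + Z))
-g(297, v) = -4*84*(99 - 1*297) = -4*84*(99 - 297) = -4*84*(-198) = -1*(-66528) = 66528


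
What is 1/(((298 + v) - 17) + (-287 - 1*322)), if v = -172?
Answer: -1/500 ≈ -0.0020000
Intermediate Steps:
1/(((298 + v) - 17) + (-287 - 1*322)) = 1/(((298 - 172) - 17) + (-287 - 1*322)) = 1/((126 - 17) + (-287 - 322)) = 1/(109 - 609) = 1/(-500) = -1/500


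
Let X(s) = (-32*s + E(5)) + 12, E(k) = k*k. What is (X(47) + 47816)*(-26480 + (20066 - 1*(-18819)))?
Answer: 574959345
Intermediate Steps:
E(k) = k²
X(s) = 37 - 32*s (X(s) = (-32*s + 5²) + 12 = (-32*s + 25) + 12 = (25 - 32*s) + 12 = 37 - 32*s)
(X(47) + 47816)*(-26480 + (20066 - 1*(-18819))) = ((37 - 32*47) + 47816)*(-26480 + (20066 - 1*(-18819))) = ((37 - 1504) + 47816)*(-26480 + (20066 + 18819)) = (-1467 + 47816)*(-26480 + 38885) = 46349*12405 = 574959345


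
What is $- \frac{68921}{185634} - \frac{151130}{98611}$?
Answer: $- \frac{34851235151}{18305554374} \approx -1.9039$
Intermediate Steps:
$- \frac{68921}{185634} - \frac{151130}{98611} = - \frac{34851235151}{18305554374}$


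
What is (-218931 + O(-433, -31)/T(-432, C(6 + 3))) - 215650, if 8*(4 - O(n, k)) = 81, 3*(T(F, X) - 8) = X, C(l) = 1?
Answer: -86916347/200 ≈ -4.3458e+5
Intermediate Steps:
T(F, X) = 8 + X/3
O(n, k) = -49/8 (O(n, k) = 4 - ⅛*81 = 4 - 81/8 = -49/8)
(-218931 + O(-433, -31)/T(-432, C(6 + 3))) - 215650 = (-218931 - 49/(8*(8 + (⅓)*1))) - 215650 = (-218931 - 49/(8*(8 + ⅓))) - 215650 = (-218931 - 49/(8*25/3)) - 215650 = (-218931 - 49/8*3/25) - 215650 = (-218931 - 147/200) - 215650 = -43786347/200 - 215650 = -86916347/200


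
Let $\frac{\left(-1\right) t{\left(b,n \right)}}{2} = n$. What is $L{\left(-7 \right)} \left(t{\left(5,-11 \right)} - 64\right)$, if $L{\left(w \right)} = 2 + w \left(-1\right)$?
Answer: $-378$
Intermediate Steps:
$L{\left(w \right)} = 2 - w$
$t{\left(b,n \right)} = - 2 n$
$L{\left(-7 \right)} \left(t{\left(5,-11 \right)} - 64\right) = \left(2 - -7\right) \left(\left(-2\right) \left(-11\right) - 64\right) = \left(2 + 7\right) \left(22 - 64\right) = 9 \left(-42\right) = -378$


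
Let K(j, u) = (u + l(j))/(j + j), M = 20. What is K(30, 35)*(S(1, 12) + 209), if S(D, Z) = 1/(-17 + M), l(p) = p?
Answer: 2041/9 ≈ 226.78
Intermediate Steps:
S(D, Z) = 1/3 (S(D, Z) = 1/(-17 + 20) = 1/3)
K(j, u) = (j + u)/(2*j) (K(j, u) = (u + j)/(j + j) = (j + u)/((2*j)) = (j + u)*(1/(2*j)) = (j + u)/(2*j))
K(30, 35)*(S(1, 12) + 209) = ((1/2)*(30 + 35)/30)*(1/3 + 209) = ((1/2)*(1/30)*65)*(628/3) = (13/12)*(628/3) = 2041/9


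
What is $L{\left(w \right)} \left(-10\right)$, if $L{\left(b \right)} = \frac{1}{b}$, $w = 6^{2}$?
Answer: $- \frac{5}{18} \approx -0.27778$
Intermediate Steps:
$w = 36$
$L{\left(w \right)} \left(-10\right) = \frac{1}{36} \left(-10\right) = - \frac{5}{18}$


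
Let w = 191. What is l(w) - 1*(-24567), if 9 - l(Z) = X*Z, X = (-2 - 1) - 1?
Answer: 25340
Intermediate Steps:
X = -4 (X = -3 - 1 = -4)
l(Z) = 9 + 4*Z (l(Z) = 9 - (-4)*Z = 9 + 4*Z)
l(w) - 1*(-24567) = (9 + 4*191) - 1*(-24567) = (9 + 764) + 24567 = 773 + 24567 = 25340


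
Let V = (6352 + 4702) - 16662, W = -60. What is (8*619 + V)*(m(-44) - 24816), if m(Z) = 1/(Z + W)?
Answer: 211630930/13 ≈ 1.6279e+7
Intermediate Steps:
V = -5608 (V = 11054 - 16662 = -5608)
m(Z) = 1/(-60 + Z) (m(Z) = 1/(Z - 60) = 1/(-60 + Z))
(8*619 + V)*(m(-44) - 24816) = (8*619 - 5608)*(1/(-60 - 44) - 24816) = (4952 - 5608)*(1/(-104) - 24816) = -656*(-1/104 - 24816) = -656*(-2580865/104) = 211630930/13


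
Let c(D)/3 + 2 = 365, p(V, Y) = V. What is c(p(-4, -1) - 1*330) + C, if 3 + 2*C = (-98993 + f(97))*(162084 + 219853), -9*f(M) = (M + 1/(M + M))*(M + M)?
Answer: -38607717533/2 ≈ -1.9304e+10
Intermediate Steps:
f(M) = -2*M*(M + 1/(2*M))/9 (f(M) = -(M + 1/(M + M))*(M + M)/9 = -(M + 1/(2*M))*2*M/9 = -2*M*(M + 1/(2*M))/9)
c(D) = 1089 (c(D) = -6 + 3*365 = -6 + 1095 = 1089)
C = -38607719711/2 (C = -3/2 + ((-98993 + (-1/9 - 2/9*97**2))*(162084 + 219853))/2 = -3/2 + ((-98993 + (-1/9 - 2/9*9409))*381937)/2 = -3/2 + ((-98993 + (-1/9 - 18818/9))*381937)/2 = -3/2 + ((-98993 - 2091)*381937)/2 = -3/2 + (-101084*381937)/2 = -3/2 + (1/2)*(-38607719708) = -3/2 - 19303859854 = -38607719711/2 ≈ -1.9304e+10)
c(p(-4, -1) - 1*330) + C = 1089 - 38607719711/2 = -38607717533/2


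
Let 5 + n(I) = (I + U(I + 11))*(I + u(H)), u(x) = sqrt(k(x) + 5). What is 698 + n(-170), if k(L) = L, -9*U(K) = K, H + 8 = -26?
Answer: 79769/3 - 457*I*sqrt(29)/3 ≈ 26590.0 - 820.34*I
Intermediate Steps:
H = -34 (H = -8 - 26 = -34)
U(K) = -K/9
u(x) = sqrt(5 + x) (u(x) = sqrt(x + 5) = sqrt(5 + x))
n(I) = -5 + (-11/9 + 8*I/9)*(I + I*sqrt(29)) (n(I) = -5 + (I - (I + 11)/9)*(I + sqrt(5 - 34)) = -5 + (I - (11 + I)/9)*(I + sqrt(-29)) = -5 + (I + (-11/9 - I/9))*(I + I*sqrt(29)) = -5 + (-11/9 + 8*I/9)*(I + I*sqrt(29)))
698 + n(-170) = 698 + (-5 - 11/9*(-170) + (8/9)*(-170)**2 - 11*I*sqrt(29)/9 + (8/9)*I*(-170)*sqrt(29)) = 698 + (-5 + 1870/9 + (8/9)*28900 - 11*I*sqrt(29)/9 - 1360*I*sqrt(29)/9) = 698 + (-5 + 1870/9 + 231200/9 - 11*I*sqrt(29)/9 - 1360*I*sqrt(29)/9) = 698 + (77675/3 - 457*I*sqrt(29)/3) = 79769/3 - 457*I*sqrt(29)/3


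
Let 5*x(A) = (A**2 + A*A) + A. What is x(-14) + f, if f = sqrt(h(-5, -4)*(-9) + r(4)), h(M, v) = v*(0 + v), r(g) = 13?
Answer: 378/5 + I*sqrt(131) ≈ 75.6 + 11.446*I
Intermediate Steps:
h(M, v) = v**2 (h(M, v) = v*v = v**2)
x(A) = A/5 + 2*A**2/5 (x(A) = ((A**2 + A*A) + A)/5 = ((A**2 + A**2) + A)/5 = (2*A**2 + A)/5 = (A + 2*A**2)/5 = A/5 + 2*A**2/5)
f = I*sqrt(131) (f = sqrt((-4)**2*(-9) + 13) = sqrt(16*(-9) + 13) = sqrt(-144 + 13) = sqrt(-131) = I*sqrt(131) ≈ 11.446*I)
x(-14) + f = (1/5)*(-14)*(1 + 2*(-14)) + I*sqrt(131) = (1/5)*(-14)*(1 - 28) + I*sqrt(131) = (1/5)*(-14)*(-27) + I*sqrt(131) = 378/5 + I*sqrt(131)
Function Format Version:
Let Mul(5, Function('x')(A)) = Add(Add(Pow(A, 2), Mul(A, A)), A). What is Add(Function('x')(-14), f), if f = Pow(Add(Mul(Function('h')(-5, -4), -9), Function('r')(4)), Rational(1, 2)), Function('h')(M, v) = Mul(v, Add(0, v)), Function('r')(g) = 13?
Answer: Add(Rational(378, 5), Mul(I, Pow(131, Rational(1, 2)))) ≈ Add(75.600, Mul(11.446, I))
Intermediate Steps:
Function('h')(M, v) = Pow(v, 2) (Function('h')(M, v) = Mul(v, v) = Pow(v, 2))
Function('x')(A) = Add(Mul(Rational(1, 5), A), Mul(Rational(2, 5), Pow(A, 2))) (Function('x')(A) = Mul(Rational(1, 5), Add(Add(Pow(A, 2), Mul(A, A)), A)) = Mul(Rational(1, 5), Add(Add(Pow(A, 2), Pow(A, 2)), A)) = Mul(Rational(1, 5), Add(Mul(2, Pow(A, 2)), A)) = Mul(Rational(1, 5), Add(A, Mul(2, Pow(A, 2)))) = Add(Mul(Rational(1, 5), A), Mul(Rational(2, 5), Pow(A, 2))))
f = Mul(I, Pow(131, Rational(1, 2))) (f = Pow(Add(Mul(Pow(-4, 2), -9), 13), Rational(1, 2)) = Pow(Add(Mul(16, -9), 13), Rational(1, 2)) = Pow(Add(-144, 13), Rational(1, 2)) = Pow(-131, Rational(1, 2)) = Mul(I, Pow(131, Rational(1, 2))) ≈ Mul(11.446, I))
Add(Function('x')(-14), f) = Add(Mul(Rational(1, 5), -14, Add(1, Mul(2, -14))), Mul(I, Pow(131, Rational(1, 2)))) = Add(Mul(Rational(1, 5), -14, Add(1, -28)), Mul(I, Pow(131, Rational(1, 2)))) = Add(Mul(Rational(1, 5), -14, -27), Mul(I, Pow(131, Rational(1, 2)))) = Add(Rational(378, 5), Mul(I, Pow(131, Rational(1, 2))))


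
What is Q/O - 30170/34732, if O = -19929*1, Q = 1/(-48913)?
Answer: -14704664547679/16928154115782 ≈ -0.86865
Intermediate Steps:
Q = -1/48913 ≈ -2.0444e-5
O = -19929
Q/O - 30170/34732 = -1/48913/(-19929) - 30170/34732 = -1/48913*(-1/19929) - 30170*1/34732 = 1/974787177 - 15085/17366 = -14704664547679/16928154115782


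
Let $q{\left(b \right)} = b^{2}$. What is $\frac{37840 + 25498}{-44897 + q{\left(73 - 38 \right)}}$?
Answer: $- \frac{31669}{21836} \approx -1.4503$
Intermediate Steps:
$\frac{37840 + 25498}{-44897 + q{\left(73 - 38 \right)}} = \frac{37840 + 25498}{-44897 + \left(73 - 38\right)^{2}} = \frac{63338}{-44897 + \left(73 - 38\right)^{2}} = \frac{63338}{-44897 + 35^{2}} = \frac{63338}{-44897 + 1225} = \frac{63338}{-43672} = 63338 \left(- \frac{1}{43672}\right) = - \frac{31669}{21836}$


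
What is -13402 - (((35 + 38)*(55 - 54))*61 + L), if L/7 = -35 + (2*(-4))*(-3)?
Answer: -17778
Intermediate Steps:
L = -77 (L = 7*(-35 + (2*(-4))*(-3)) = 7*(-35 - 8*(-3)) = 7*(-35 + 24) = 7*(-11) = -77)
-13402 - (((35 + 38)*(55 - 54))*61 + L) = -13402 - (((35 + 38)*(55 - 54))*61 - 77) = -13402 - ((73*1)*61 - 77) = -13402 - (73*61 - 77) = -13402 - (4453 - 77) = -13402 - 1*4376 = -13402 - 4376 = -17778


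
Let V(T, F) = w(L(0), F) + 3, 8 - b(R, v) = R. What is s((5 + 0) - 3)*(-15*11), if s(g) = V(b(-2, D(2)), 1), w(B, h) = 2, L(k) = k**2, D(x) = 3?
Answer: -825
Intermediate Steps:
b(R, v) = 8 - R
V(T, F) = 5 (V(T, F) = 2 + 3 = 5)
s(g) = 5
s((5 + 0) - 3)*(-15*11) = 5*(-15*11) = 5*(-165) = -825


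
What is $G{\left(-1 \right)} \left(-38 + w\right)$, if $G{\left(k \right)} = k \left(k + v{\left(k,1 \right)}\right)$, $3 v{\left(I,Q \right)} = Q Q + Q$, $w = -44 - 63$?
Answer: $- \frac{145}{3} \approx -48.333$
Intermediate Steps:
$w = -107$
$v{\left(I,Q \right)} = \frac{Q}{3} + \frac{Q^{2}}{3}$ ($v{\left(I,Q \right)} = \frac{Q Q + Q}{3} = \frac{Q^{2} + Q}{3} = \frac{Q + Q^{2}}{3} = \frac{Q}{3} + \frac{Q^{2}}{3}$)
$G{\left(k \right)} = k \left(\frac{2}{3} + k\right)$ ($G{\left(k \right)} = k \left(k + \frac{1}{3} \cdot 1 \left(1 + 1\right)\right) = k \left(k + \frac{1}{3} \cdot 1 \cdot 2\right) = k \left(k + \frac{2}{3}\right) = k \left(\frac{2}{3} + k\right)$)
$G{\left(-1 \right)} \left(-38 + w\right) = \frac{1}{3} \left(-1\right) \left(2 + 3 \left(-1\right)\right) \left(-38 - 107\right) = \frac{1}{3} \left(-1\right) \left(2 - 3\right) \left(-145\right) = \frac{1}{3} \left(-1\right) \left(-1\right) \left(-145\right) = \frac{1}{3} \left(-145\right) = - \frac{145}{3}$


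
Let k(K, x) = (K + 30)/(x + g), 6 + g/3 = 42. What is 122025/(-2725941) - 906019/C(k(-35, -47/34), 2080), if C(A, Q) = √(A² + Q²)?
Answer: -40675/908647 - 656863775*√568516000289/1137032000578 ≈ -435.63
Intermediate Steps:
g = 108 (g = -18 + 3*42 = -18 + 126 = 108)
k(K, x) = (30 + K)/(108 + x) (k(K, x) = (K + 30)/(x + 108) = (30 + K)/(108 + x))
122025/(-2725941) - 906019/C(k(-35, -47/34), 2080) = 122025/(-2725941) - 906019/√(((30 - 35)/(108 - 47/34))² + 2080²) = 122025*(-1/2725941) - 906019/√((-5/(108 - 47*1/34))² + 4326400) = -40675/908647 - 906019/√((-5/(108 - 47/34))² + 4326400) = -40675/908647 - 906019/√((-5/(3625/34))² + 4326400) = -40675/908647 - 906019/√(((34/3625)*(-5))² + 4326400) = -40675/908647 - 906019/√((-34/725)² + 4326400) = -40675/908647 - 906019/√(1156/525625 + 4326400) = -40675/908647 - 906019*725*√568516000289/1137032000578 = -40675/908647 - 656863775*√568516000289/1137032000578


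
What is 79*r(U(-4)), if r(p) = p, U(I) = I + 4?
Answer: 0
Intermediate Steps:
U(I) = 4 + I
79*r(U(-4)) = 79*(4 - 4) = 79*0 = 0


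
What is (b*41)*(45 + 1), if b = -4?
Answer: -7544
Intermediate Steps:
(b*41)*(45 + 1) = (-4*41)*(45 + 1) = -164*46 = -7544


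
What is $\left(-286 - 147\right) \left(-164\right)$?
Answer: $71012$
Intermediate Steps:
$\left(-286 - 147\right) \left(-164\right) = \left(-433\right) \left(-164\right) = 71012$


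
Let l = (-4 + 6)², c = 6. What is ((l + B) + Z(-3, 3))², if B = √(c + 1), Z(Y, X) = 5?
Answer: (9 + √7)² ≈ 135.62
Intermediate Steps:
l = 4 (l = 2² = 4)
B = √7 (B = √(6 + 1) = √7 ≈ 2.6458)
((l + B) + Z(-3, 3))² = ((4 + √7) + 5)² = (9 + √7)²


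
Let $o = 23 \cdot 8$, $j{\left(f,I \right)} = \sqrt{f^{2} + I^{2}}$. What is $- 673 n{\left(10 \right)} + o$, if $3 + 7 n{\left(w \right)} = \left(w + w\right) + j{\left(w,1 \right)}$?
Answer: $- \frac{10153}{7} - \frac{673 \sqrt{101}}{7} \approx -2416.7$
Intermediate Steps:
$j{\left(f,I \right)} = \sqrt{I^{2} + f^{2}}$
$n{\left(w \right)} = - \frac{3}{7} + \frac{\sqrt{1 + w^{2}}}{7} + \frac{2 w}{7}$ ($n{\left(w \right)} = - \frac{3}{7} + \frac{\left(w + w\right) + \sqrt{1^{2} + w^{2}}}{7} = - \frac{3}{7} + \frac{2 w + \sqrt{1 + w^{2}}}{7} = - \frac{3}{7} + \frac{\sqrt{1 + w^{2}} + 2 w}{7} = - \frac{3}{7} + \left(\frac{\sqrt{1 + w^{2}}}{7} + \frac{2 w}{7}\right) = - \frac{3}{7} + \frac{\sqrt{1 + w^{2}}}{7} + \frac{2 w}{7}$)
$o = 184$
$- 673 n{\left(10 \right)} + o = - 673 \left(- \frac{3}{7} + \frac{\sqrt{1 + 10^{2}}}{7} + \frac{2}{7} \cdot 10\right) + 184 = - 673 \left(- \frac{3}{7} + \frac{\sqrt{1 + 100}}{7} + \frac{20}{7}\right) + 184 = - 673 \left(- \frac{3}{7} + \frac{\sqrt{101}}{7} + \frac{20}{7}\right) + 184 = - 673 \left(\frac{17}{7} + \frac{\sqrt{101}}{7}\right) + 184 = \left(- \frac{11441}{7} - \frac{673 \sqrt{101}}{7}\right) + 184 = - \frac{10153}{7} - \frac{673 \sqrt{101}}{7}$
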